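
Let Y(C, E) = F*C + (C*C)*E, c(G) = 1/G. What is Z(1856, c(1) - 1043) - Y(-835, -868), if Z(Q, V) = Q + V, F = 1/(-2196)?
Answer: 1329001881509/2196 ≈ 6.0519e+8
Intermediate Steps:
F = -1/2196 ≈ -0.00045537
Y(C, E) = -C/2196 + E*C**2 (Y(C, E) = -C/2196 + (C*C)*E = -C/2196 + C**2*E = -C/2196 + E*C**2)
Z(1856, c(1) - 1043) - Y(-835, -868) = (1856 + (1/1 - 1043)) - (-835)*(-1/2196 - 835*(-868)) = (1856 + (1 - 1043)) - (-835)*(-1/2196 + 724780) = (1856 - 1042) - (-835)*1591616879/2196 = 814 - 1*(-1329000093965/2196) = 814 + 1329000093965/2196 = 1329001881509/2196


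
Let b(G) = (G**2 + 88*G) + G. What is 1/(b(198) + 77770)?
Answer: 1/134596 ≈ 7.4296e-6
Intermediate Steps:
b(G) = G**2 + 89*G
1/(b(198) + 77770) = 1/(198*(89 + 198) + 77770) = 1/(198*287 + 77770) = 1/(56826 + 77770) = 1/134596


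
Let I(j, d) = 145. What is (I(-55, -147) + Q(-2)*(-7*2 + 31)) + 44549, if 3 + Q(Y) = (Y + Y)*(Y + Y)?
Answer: 44915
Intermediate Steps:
Q(Y) = -3 + 4*Y**2 (Q(Y) = -3 + (Y + Y)*(Y + Y) = -3 + (2*Y)*(2*Y) = -3 + 4*Y**2)
(I(-55, -147) + Q(-2)*(-7*2 + 31)) + 44549 = (145 + (-3 + 4*(-2)**2)*(-7*2 + 31)) + 44549 = (145 + (-3 + 4*4)*(-14 + 31)) + 44549 = (145 + (-3 + 16)*17) + 44549 = (145 + 13*17) + 44549 = (145 + 221) + 44549 = 366 + 44549 = 44915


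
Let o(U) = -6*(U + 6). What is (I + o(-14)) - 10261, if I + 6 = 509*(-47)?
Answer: -34142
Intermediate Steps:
o(U) = -36 - 6*U (o(U) = -6*(6 + U) = -36 - 6*U)
I = -23929 (I = -6 + 509*(-47) = -6 - 23923 = -23929)
(I + o(-14)) - 10261 = (-23929 + (-36 - 6*(-14))) - 10261 = (-23929 + (-36 + 84)) - 10261 = (-23929 + 48) - 10261 = -23881 - 10261 = -34142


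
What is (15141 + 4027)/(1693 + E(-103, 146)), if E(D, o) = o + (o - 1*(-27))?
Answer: 4792/503 ≈ 9.5268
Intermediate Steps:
E(D, o) = 27 + 2*o (E(D, o) = o + (o + 27) = o + (27 + o) = 27 + 2*o)
(15141 + 4027)/(1693 + E(-103, 146)) = (15141 + 4027)/(1693 + (27 + 2*146)) = 19168/(1693 + (27 + 292)) = 19168/(1693 + 319) = 19168/2012 = 19168*(1/2012) = 4792/503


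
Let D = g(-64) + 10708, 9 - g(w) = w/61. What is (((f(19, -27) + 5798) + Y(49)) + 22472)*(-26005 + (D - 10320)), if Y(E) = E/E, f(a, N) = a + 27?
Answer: -44231833608/61 ≈ -7.2511e+8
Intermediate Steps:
f(a, N) = 27 + a
g(w) = 9 - w/61
Y(E) = 1
D = 653801/61 (D = (9 - 1/61*(-64)) + 10708 = (9 + 64/61) + 10708 = 613/61 + 10708 = 653801/61 ≈ 10718.)
(((f(19, -27) + 5798) + Y(49)) + 22472)*(-26005 + (D - 10320)) = ((((27 + 19) + 5798) + 1) + 22472)*(-26005 + (653801/61 - 10320)) = (((46 + 5798) + 1) + 22472)*(-26005 + 24281/61) = ((5844 + 1) + 22472)*(-1562024/61) = (5845 + 22472)*(-1562024/61) = 28317*(-1562024/61) = -44231833608/61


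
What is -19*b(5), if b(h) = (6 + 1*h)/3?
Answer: -209/3 ≈ -69.667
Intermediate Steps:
b(h) = 2 + h/3 (b(h) = (6 + h)*(1/3) = 2 + h/3)
-19*b(5) = -19*(2 + (1/3)*5) = -19*(2 + 5/3) = -19*11/3 = -209/3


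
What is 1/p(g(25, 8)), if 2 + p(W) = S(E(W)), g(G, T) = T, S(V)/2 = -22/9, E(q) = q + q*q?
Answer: -9/62 ≈ -0.14516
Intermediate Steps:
E(q) = q + q**2
S(V) = -44/9 (S(V) = 2*(-22/9) = -44/9)
p(W) = -62/9 (p(W) = -2 - 44/9 = -62/9)
1/p(g(25, 8)) = 1/(-62/9) = -9/62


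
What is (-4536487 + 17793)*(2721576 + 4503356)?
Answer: -32647256878808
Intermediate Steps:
(-4536487 + 17793)*(2721576 + 4503356) = -4518694*7224932 = -32647256878808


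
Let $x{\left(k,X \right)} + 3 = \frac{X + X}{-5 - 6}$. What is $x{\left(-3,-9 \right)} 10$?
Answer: $- \frac{150}{11} \approx -13.636$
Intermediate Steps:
$x{\left(k,X \right)} = -3 - \frac{2 X}{11}$ ($x{\left(k,X \right)} = -3 + \frac{X + X}{-5 - 6} = -3 + \frac{2 X}{-11} = -3 + 2 X \left(- \frac{1}{11}\right) = -3 - \frac{2 X}{11}$)
$x{\left(-3,-9 \right)} 10 = \left(-3 - - \frac{18}{11}\right) 10 = \left(-3 + \frac{18}{11}\right) 10 = \left(- \frac{15}{11}\right) 10 = - \frac{150}{11}$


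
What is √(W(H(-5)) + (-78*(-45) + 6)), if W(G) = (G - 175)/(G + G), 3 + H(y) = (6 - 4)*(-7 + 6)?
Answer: √3534 ≈ 59.447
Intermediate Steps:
H(y) = -5 (H(y) = -3 + (6 - 4)*(-7 + 6) = -3 + 2*(-1) = -3 - 2 = -5)
W(G) = (-175 + G)/(2*G) (W(G) = (-175 + G)/((2*G)) = (-175 + G)*(1/(2*G)) = (-175 + G)/(2*G))
√(W(H(-5)) + (-78*(-45) + 6)) = √((½)*(-175 - 5)/(-5) + (-78*(-45) + 6)) = √((½)*(-⅕)*(-180) + (3510 + 6)) = √(18 + 3516) = √3534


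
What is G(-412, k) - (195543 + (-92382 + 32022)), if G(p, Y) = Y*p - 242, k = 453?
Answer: -322061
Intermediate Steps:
G(p, Y) = -242 + Y*p
G(-412, k) - (195543 + (-92382 + 32022)) = (-242 + 453*(-412)) - (195543 + (-92382 + 32022)) = (-242 - 186636) - (195543 - 60360) = -186878 - 1*135183 = -186878 - 135183 = -322061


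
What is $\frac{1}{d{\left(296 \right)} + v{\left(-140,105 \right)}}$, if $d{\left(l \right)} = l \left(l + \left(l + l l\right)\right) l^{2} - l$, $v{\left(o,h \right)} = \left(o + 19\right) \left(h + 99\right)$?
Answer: $\frac{1}{2287615884908} \approx 4.3714 \cdot 10^{-13}$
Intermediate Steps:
$v{\left(o,h \right)} = \left(19 + o\right) \left(99 + h\right)$
$d{\left(l \right)} = - l + l^{3} \left(l^{2} + 2 l\right)$ ($d{\left(l \right)} = l \left(l + \left(l + l^{2}\right)\right) l^{2} - l = l \left(l^{2} + 2 l\right) l^{2} - l = l^{3} \left(l^{2} + 2 l\right) - l = - l + l^{3} \left(l^{2} + 2 l\right)$)
$\frac{1}{d{\left(296 \right)} + v{\left(-140,105 \right)}} = \frac{1}{\left(296^{5} - 296 + 2 \cdot 296^{4}\right) + \left(1881 + 19 \cdot 105 + 99 \left(-140\right) + 105 \left(-140\right)\right)} = \frac{1}{\left(2272262782976 - 296 + 2 \cdot 7676563456\right) + \left(1881 + 1995 - 13860 - 14700\right)} = \frac{1}{\left(2272262782976 - 296 + 15353126912\right) - 24684} = \frac{1}{2287615909592 - 24684} = \frac{1}{2287615884908}$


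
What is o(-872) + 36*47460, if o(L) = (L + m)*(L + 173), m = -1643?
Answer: 3466545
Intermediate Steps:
o(L) = (-1643 + L)*(173 + L) (o(L) = (L - 1643)*(L + 173) = (-1643 + L)*(173 + L))
o(-872) + 36*47460 = (-284239 + (-872)² - 1470*(-872)) + 36*47460 = (-284239 + 760384 + 1281840) + 1708560 = 1757985 + 1708560 = 3466545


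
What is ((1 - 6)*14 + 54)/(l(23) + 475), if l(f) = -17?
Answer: -8/229 ≈ -0.034935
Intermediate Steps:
((1 - 6)*14 + 54)/(l(23) + 475) = ((1 - 6)*14 + 54)/(-17 + 475) = (-5*14 + 54)/458 = (-70 + 54)*(1/458) = -16*1/458 = -8/229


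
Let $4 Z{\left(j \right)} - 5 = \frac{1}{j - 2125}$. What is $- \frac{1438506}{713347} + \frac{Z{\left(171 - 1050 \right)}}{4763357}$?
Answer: $- \frac{82335034663939679}{40829483933362064} \approx -2.0166$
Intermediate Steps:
$Z{\left(j \right)} = \frac{5}{4} + \frac{1}{4 \left(-2125 + j\right)}$ ($Z{\left(j \right)} = \frac{5}{4} + \frac{1}{4 \left(j - 2125\right)} = \frac{5}{4} + \frac{1}{4 \left(-2125 + j\right)}$)
$- \frac{1438506}{713347} + \frac{Z{\left(171 - 1050 \right)}}{4763357} = - \frac{1438506}{713347} + \frac{\frac{1}{4} \frac{1}{-2125 + \left(171 - 1050\right)} \left(-10624 + 5 \left(171 - 1050\right)\right)}{4763357} = \left(-1438506\right) \frac{1}{713347} + \frac{-10624 + 5 \left(-879\right)}{4 \left(-2125 - 879\right)} \frac{1}{4763357} = - \frac{1438506}{713347} + \frac{-10624 - 4395}{4 \left(-3004\right)} \frac{1}{4763357} = - \frac{1438506}{713347} + \frac{1}{4} \left(- \frac{1}{3004}\right) \left(-15019\right) \frac{1}{4763357} = - \frac{1438506}{713347} + \frac{15019}{12016} \cdot \frac{1}{4763357} = - \frac{1438506}{713347} + \frac{15019}{57236497712} = - \frac{82335034663939679}{40829483933362064}$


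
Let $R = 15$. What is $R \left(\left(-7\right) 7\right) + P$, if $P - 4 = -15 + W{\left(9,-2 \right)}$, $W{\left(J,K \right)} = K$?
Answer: $-748$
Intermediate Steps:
$P = -13$ ($P = 4 - 17 = -13$)
$R \left(\left(-7\right) 7\right) + P = 15 \left(\left(-7\right) 7\right) - 13 = 15 \left(-49\right) - 13 = -735 - 13 = -748$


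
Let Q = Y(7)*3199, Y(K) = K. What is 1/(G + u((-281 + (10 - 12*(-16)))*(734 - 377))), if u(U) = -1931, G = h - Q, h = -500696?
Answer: -1/525020 ≈ -1.9047e-6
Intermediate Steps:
Q = 22393 (Q = 7*3199 = 22393)
G = -523089 (G = -500696 - 1*22393 = -500696 - 22393 = -523089)
1/(G + u((-281 + (10 - 12*(-16)))*(734 - 377))) = 1/(-523089 - 1931) = 1/(-525020) = -1/525020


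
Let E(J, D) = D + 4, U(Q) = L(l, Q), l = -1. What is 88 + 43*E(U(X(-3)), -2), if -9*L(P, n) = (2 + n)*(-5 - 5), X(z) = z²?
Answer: 174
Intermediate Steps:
L(P, n) = 20/9 + 10*n/9 (L(P, n) = -(2 + n)*(-5 - 5)/9 = -(2 + n)*(-10)/9 = -(-20 - 10*n)/9 = 20/9 + 10*n/9)
U(Q) = 20/9 + 10*Q/9
E(J, D) = 4 + D
88 + 43*E(U(X(-3)), -2) = 88 + 43*(4 - 2) = 88 + 43*2 = 88 + 86 = 174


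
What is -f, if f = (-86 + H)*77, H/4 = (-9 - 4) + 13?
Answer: 6622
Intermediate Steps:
H = 0 (H = 4*((-9 - 4) + 13) = 4*(-13 + 13) = 4*0 = 0)
f = -6622 (f = (-86 + 0)*77 = -86*77 = -6622)
-f = -1*(-6622) = 6622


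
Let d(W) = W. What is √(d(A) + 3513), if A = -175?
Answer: √3338 ≈ 57.775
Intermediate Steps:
√(d(A) + 3513) = √(-175 + 3513) = √3338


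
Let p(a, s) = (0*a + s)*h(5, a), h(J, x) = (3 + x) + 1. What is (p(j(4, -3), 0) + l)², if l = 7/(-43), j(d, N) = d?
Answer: 49/1849 ≈ 0.026501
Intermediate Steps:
l = -7/43 (l = 7*(-1/43) = -7/43 ≈ -0.16279)
h(J, x) = 4 + x
p(a, s) = s*(4 + a) (p(a, s) = (0*a + s)*(4 + a) = (0 + s)*(4 + a) = s*(4 + a))
(p(j(4, -3), 0) + l)² = (0*(4 + 4) - 7/43)² = (0*8 - 7/43)² = (0 - 7/43)² = (-7/43)² = 49/1849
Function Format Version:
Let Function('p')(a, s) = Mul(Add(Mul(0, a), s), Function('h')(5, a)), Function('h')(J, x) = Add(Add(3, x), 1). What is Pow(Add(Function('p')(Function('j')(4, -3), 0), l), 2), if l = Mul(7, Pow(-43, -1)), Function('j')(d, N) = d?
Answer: Rational(49, 1849) ≈ 0.026501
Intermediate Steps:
l = Rational(-7, 43) (l = Mul(7, Rational(-1, 43)) = Rational(-7, 43) ≈ -0.16279)
Function('h')(J, x) = Add(4, x)
Function('p')(a, s) = Mul(s, Add(4, a)) (Function('p')(a, s) = Mul(Add(Mul(0, a), s), Add(4, a)) = Mul(Add(0, s), Add(4, a)) = Mul(s, Add(4, a)))
Pow(Add(Function('p')(Function('j')(4, -3), 0), l), 2) = Pow(Add(Mul(0, Add(4, 4)), Rational(-7, 43)), 2) = Pow(Add(Mul(0, 8), Rational(-7, 43)), 2) = Pow(Add(0, Rational(-7, 43)), 2) = Pow(Rational(-7, 43), 2) = Rational(49, 1849)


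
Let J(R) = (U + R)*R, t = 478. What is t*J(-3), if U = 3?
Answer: 0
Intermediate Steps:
J(R) = R*(3 + R) (J(R) = (3 + R)*R = R*(3 + R))
t*J(-3) = 478*(-3*(3 - 3)) = 478*(-3*0) = 478*0 = 0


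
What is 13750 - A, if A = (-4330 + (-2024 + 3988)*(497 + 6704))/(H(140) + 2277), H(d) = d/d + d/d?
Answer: 17197816/2279 ≈ 7546.2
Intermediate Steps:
H(d) = 2 (H(d) = 1 + 1 = 2)
A = 14138434/2279 (A = (-4330 + (-2024 + 3988)*(497 + 6704))/(2 + 2277) = (-4330 + 1964*7201)/2279 = (-4330 + 14142764)*(1/2279) = 14138434*(1/2279) = 14138434/2279 ≈ 6203.8)
13750 - A = 13750 - 1*14138434/2279 = 13750 - 14138434/2279 = 17197816/2279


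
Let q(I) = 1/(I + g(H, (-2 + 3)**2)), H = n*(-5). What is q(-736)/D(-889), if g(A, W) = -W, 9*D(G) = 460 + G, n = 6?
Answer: 3/105391 ≈ 2.8465e-5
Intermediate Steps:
H = -30 (H = 6*(-5) = -30)
D(G) = 460/9 + G/9 (D(G) = (460 + G)/9 = 460/9 + G/9)
q(I) = 1/(-1 + I) (q(I) = 1/(I - (-2 + 3)**2) = 1/(I - 1*1**2) = 1/(I - 1*1) = 1/(I - 1) = 1/(-1 + I))
q(-736)/D(-889) = 1/((-1 - 736)*(460/9 + (1/9)*(-889))) = 1/((-737)*(460/9 - 889/9)) = -1/(737*(-143/3)) = -1/737*(-3/143) = 3/105391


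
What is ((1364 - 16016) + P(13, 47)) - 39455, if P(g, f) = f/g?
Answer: -703344/13 ≈ -54103.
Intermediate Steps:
((1364 - 16016) + P(13, 47)) - 39455 = ((1364 - 16016) + 47/13) - 39455 = (-14652 + 47*(1/13)) - 39455 = (-14652 + 47/13) - 39455 = -190429/13 - 39455 = -703344/13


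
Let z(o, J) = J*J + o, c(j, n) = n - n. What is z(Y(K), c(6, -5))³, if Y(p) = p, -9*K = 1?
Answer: -1/729 ≈ -0.0013717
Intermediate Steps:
K = -⅑ (K = -⅑*1 = -⅑ ≈ -0.11111)
c(j, n) = 0
z(o, J) = o + J² (z(o, J) = J² + o = o + J²)
z(Y(K), c(6, -5))³ = (-⅑ + 0²)³ = (-⅑ + 0)³ = (-⅑)³ = -1/729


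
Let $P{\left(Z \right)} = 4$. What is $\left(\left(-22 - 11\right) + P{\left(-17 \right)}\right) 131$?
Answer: $-3799$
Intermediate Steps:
$\left(\left(-22 - 11\right) + P{\left(-17 \right)}\right) 131 = \left(\left(-22 - 11\right) + 4\right) 131 = \left(-33 + 4\right) 131 = \left(-29\right) 131 = -3799$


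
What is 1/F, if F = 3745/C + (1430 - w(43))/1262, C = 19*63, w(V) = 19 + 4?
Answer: 215802/915767 ≈ 0.23565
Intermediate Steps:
w(V) = 23
C = 1197
F = 915767/215802 (F = 3745/1197 + (1430 - 1*23)/1262 = 3745*(1/1197) + (1430 - 23)*(1/1262) = 535/171 + 1407*(1/1262) = 535/171 + 1407/1262 = 915767/215802 ≈ 4.2436)
1/F = 1/(915767/215802) = 215802/915767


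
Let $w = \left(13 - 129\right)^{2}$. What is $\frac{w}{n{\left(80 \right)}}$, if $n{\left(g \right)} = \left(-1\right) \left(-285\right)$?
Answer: $\frac{13456}{285} \approx 47.214$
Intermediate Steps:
$n{\left(g \right)} = 285$
$w = 13456$ ($w = \left(-116\right)^{2} = 13456$)
$\frac{w}{n{\left(80 \right)}} = \frac{13456}{285}$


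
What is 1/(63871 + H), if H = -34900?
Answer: 1/28971 ≈ 3.4517e-5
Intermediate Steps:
1/(63871 + H) = 1/(63871 - 34900) = 1/28971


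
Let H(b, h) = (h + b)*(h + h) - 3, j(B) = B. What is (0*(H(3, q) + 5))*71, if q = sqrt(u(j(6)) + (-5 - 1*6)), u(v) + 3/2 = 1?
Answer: 0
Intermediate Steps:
u(v) = -1/2 (u(v) = -3/2 + 1 = -1/2)
q = I*sqrt(46)/2 (q = sqrt(-1/2 + (-5 - 1*6)) = sqrt(-1/2 + (-5 - 6)) = sqrt(-1/2 - 11) = sqrt(-23/2) = I*sqrt(46)/2 ≈ 3.3912*I)
H(b, h) = -3 + 2*h*(b + h) (H(b, h) = (b + h)*(2*h) - 3 = 2*h*(b + h) - 3 = -3 + 2*h*(b + h))
(0*(H(3, q) + 5))*71 = (0*((-3 + 2*(I*sqrt(46)/2)**2 + 2*3*(I*sqrt(46)/2)) + 5))*71 = (0*((-3 + 2*(-23/2) + 3*I*sqrt(46)) + 5))*71 = (0*((-3 - 23 + 3*I*sqrt(46)) + 5))*71 = (0*((-26 + 3*I*sqrt(46)) + 5))*71 = (0*(-21 + 3*I*sqrt(46)))*71 = 0*71 = 0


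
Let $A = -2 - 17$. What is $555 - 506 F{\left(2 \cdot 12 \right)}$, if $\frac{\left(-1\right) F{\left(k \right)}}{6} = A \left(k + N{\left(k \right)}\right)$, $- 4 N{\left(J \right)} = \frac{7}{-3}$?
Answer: $-1417510$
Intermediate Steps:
$N{\left(J \right)} = \frac{7}{12}$ ($N{\left(J \right)} = - \frac{7 \frac{1}{-3}}{4} = - \frac{7 \left(- \frac{1}{3}\right)}{4} = \left(- \frac{1}{4}\right) \left(- \frac{7}{3}\right) = \frac{7}{12}$)
$A = -19$
$F{\left(k \right)} = \frac{133}{2} + 114 k$ ($F{\left(k \right)} = - 6 \left(- 19 \left(k + \frac{7}{12}\right)\right) = - 6 \left(- 19 \left(\frac{7}{12} + k\right)\right) = - 6 \left(- \frac{133}{12} - 19 k\right) = \frac{133}{2} + 114 k$)
$555 - 506 F{\left(2 \cdot 12 \right)} = 555 - 506 \left(\frac{133}{2} + 114 \cdot 2 \cdot 12\right) = 555 - 506 \left(\frac{133}{2} + 114 \cdot 24\right) = 555 - 506 \left(\frac{133}{2} + 2736\right) = 555 - 1418065 = -1417510$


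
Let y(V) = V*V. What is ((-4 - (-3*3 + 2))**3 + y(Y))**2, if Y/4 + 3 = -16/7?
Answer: 539493529/2401 ≈ 2.2470e+5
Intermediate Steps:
Y = -148/7 (Y = -12 + 4*(-16/7) = -12 - 64/7 = -148/7 ≈ -21.143)
y(V) = V**2
((-4 - (-3*3 + 2))**3 + y(Y))**2 = ((-4 - (-3*3 + 2))**3 + (-148/7)**2)**2 = ((-4 - (-9 + 2))**3 + 21904/49)**2 = ((-4 - 1*(-7))**3 + 21904/49)**2 = ((-4 + 7)**3 + 21904/49)**2 = (3**3 + 21904/49)**2 = (27 + 21904/49)**2 = (23227/49)**2 = 539493529/2401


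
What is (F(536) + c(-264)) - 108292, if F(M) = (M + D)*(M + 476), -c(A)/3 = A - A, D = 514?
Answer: 954308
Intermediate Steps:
c(A) = 0 (c(A) = -3*(A - A) = -3*0 = 0)
F(M) = (476 + M)*(514 + M) (F(M) = (M + 514)*(M + 476) = (514 + M)*(476 + M) = (476 + M)*(514 + M))
(F(536) + c(-264)) - 108292 = ((244664 + 536² + 990*536) + 0) - 108292 = ((244664 + 287296 + 530640) + 0) - 108292 = (1062600 + 0) - 108292 = 1062600 - 108292 = 954308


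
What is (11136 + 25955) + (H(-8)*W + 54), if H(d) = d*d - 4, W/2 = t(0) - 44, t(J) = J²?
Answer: 31865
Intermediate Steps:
W = -88 (W = 2*(0² - 44) = 2*(0 - 44) = 2*(-44) = -88)
H(d) = -4 + d² (H(d) = d² - 4 = -4 + d²)
(11136 + 25955) + (H(-8)*W + 54) = (11136 + 25955) + ((-4 + (-8)²)*(-88) + 54) = 37091 + ((-4 + 64)*(-88) + 54) = 37091 + (60*(-88) + 54) = 37091 + (-5280 + 54) = 37091 - 5226 = 31865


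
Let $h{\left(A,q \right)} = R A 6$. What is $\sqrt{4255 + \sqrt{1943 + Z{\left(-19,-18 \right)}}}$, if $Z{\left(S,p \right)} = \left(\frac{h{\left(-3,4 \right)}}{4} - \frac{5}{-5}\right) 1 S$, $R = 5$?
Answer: $\frac{\sqrt{17020 + 2 \sqrt{9406}}}{2} \approx 65.601$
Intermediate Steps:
$h{\left(A,q \right)} = 30 A$ ($h{\left(A,q \right)} = 5 A 6 = 30 A$)
$Z{\left(S,p \right)} = - \frac{43 S}{2}$ ($Z{\left(S,p \right)} = \left(\frac{30 \left(-3\right)}{4} - \frac{5}{-5}\right) 1 S = \left(\left(-90\right) \frac{1}{4} - -1\right) 1 S = \left(- \frac{45}{2} + 1\right) 1 S = \left(- \frac{43}{2}\right) 1 S = - \frac{43 S}{2}$)
$\sqrt{4255 + \sqrt{1943 + Z{\left(-19,-18 \right)}}} = \sqrt{4255 + \sqrt{1943 - - \frac{817}{2}}} = \sqrt{4255 + \sqrt{1943 + \frac{817}{2}}} = \sqrt{4255 + \sqrt{\frac{4703}{2}}} = \sqrt{4255 + \frac{\sqrt{9406}}{2}}$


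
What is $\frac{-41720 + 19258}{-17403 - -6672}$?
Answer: $\frac{22462}{10731} \approx 2.0932$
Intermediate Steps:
$\frac{-41720 + 19258}{-17403 - -6672} = - \frac{22462}{-17403 + 6672} = - \frac{22462}{-10731} = \left(-22462\right) \left(- \frac{1}{10731}\right) = \frac{22462}{10731}$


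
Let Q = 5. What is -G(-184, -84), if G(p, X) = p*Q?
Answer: 920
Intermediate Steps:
G(p, X) = 5*p (G(p, X) = p*5 = 5*p)
-G(-184, -84) = -5*(-184) = -1*(-920) = 920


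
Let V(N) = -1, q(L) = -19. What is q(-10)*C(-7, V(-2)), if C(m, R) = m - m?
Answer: 0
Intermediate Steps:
C(m, R) = 0
q(-10)*C(-7, V(-2)) = -19*0 = 0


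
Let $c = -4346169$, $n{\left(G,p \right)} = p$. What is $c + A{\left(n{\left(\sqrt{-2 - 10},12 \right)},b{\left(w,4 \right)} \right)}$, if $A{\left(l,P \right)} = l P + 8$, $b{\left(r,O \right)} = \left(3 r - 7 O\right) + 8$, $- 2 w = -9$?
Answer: $-4346239$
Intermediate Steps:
$w = \frac{9}{2}$ ($w = \left(- \frac{1}{2}\right) \left(-9\right) = \frac{9}{2} \approx 4.5$)
$b{\left(r,O \right)} = 8 - 7 O + 3 r$ ($b{\left(r,O \right)} = \left(- 7 O + 3 r\right) + 8 = 8 - 7 O + 3 r$)
$A{\left(l,P \right)} = 8 + P l$ ($A{\left(l,P \right)} = P l + 8 = 8 + P l$)
$c + A{\left(n{\left(\sqrt{-2 - 10},12 \right)},b{\left(w,4 \right)} \right)} = -4346169 + \left(8 + \left(8 - 28 + 3 \cdot \frac{9}{2}\right) 12\right) = -4346169 + \left(8 + \left(8 - 28 + \frac{27}{2}\right) 12\right) = -4346169 + \left(8 - 78\right) = -4346169 - 70 = -4346239$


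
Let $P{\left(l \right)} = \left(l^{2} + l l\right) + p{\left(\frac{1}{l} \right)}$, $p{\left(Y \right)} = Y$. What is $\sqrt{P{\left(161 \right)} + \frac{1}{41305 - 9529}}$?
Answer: $\frac{\sqrt{84803157557623554}}{1278984} \approx 227.69$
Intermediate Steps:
$P{\left(l \right)} = \frac{1}{l} + 2 l^{2}$ ($P{\left(l \right)} = \left(l^{2} + l l\right) + \frac{1}{l} = \left(l^{2} + l^{2}\right) + \frac{1}{l} = 2 l^{2} + \frac{1}{l} = \frac{1}{l} + 2 l^{2}$)
$\sqrt{P{\left(161 \right)} + \frac{1}{41305 - 9529}} = \sqrt{\frac{1 + 2 \cdot 161^{3}}{161} + \frac{1}{41305 - 9529}} = \sqrt{\frac{1 + 2 \cdot 4173281}{161} + \frac{1}{31776}} = \sqrt{\frac{1 + 8346562}{161} + \frac{1}{31776}} = \sqrt{\frac{1}{161} \cdot 8346563 + \frac{1}{31776}} = \sqrt{\frac{8346563}{161} + \frac{1}{31776}} = \sqrt{\frac{265220386049}{5115936}} = \frac{\sqrt{84803157557623554}}{1278984}$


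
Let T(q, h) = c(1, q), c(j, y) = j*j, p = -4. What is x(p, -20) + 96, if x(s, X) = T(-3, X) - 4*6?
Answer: 73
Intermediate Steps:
c(j, y) = j²
T(q, h) = 1 (T(q, h) = 1² = 1)
x(s, X) = -23 (x(s, X) = 1 - 4*6 = 1 - 24 = -23)
x(p, -20) + 96 = -23 + 96 = 73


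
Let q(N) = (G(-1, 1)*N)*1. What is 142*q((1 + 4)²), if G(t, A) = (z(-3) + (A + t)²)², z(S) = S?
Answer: 31950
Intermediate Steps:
G(t, A) = (-3 + (A + t)²)²
q(N) = 9*N (q(N) = ((-3 + (1 - 1)²)²*N)*1 = ((-3 + 0²)²*N)*1 = ((-3 + 0)²*N)*1 = ((-3)²*N)*1 = (9*N)*1 = 9*N)
142*q((1 + 4)²) = 142*(9*(1 + 4)²) = 142*(9*5²) = 142*(9*25) = 142*225 = 31950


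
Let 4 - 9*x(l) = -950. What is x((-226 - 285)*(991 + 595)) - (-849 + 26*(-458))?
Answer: 12863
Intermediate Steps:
x(l) = 106 (x(l) = 4/9 - 1/9*(-950) = 4/9 + 950/9 = 106)
x((-226 - 285)*(991 + 595)) - (-849 + 26*(-458)) = 106 - (-849 + 26*(-458)) = 106 - (-849 - 11908) = 106 - 1*(-12757) = 106 + 12757 = 12863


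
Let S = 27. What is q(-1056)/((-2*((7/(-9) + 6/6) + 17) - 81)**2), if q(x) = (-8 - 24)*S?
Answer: -69984/1079521 ≈ -0.064829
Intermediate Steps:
q(x) = -864 (q(x) = (-8 - 24)*27 = -32*27 = -864)
q(-1056)/((-2*((7/(-9) + 6/6) + 17) - 81)**2) = -864/(-2*((7/(-9) + 6/6) + 17) - 81)**2 = -864/(-2*((7*(-1/9) + 6*(1/6)) + 17) - 81)**2 = -864/(-2*((-7/9 + 1) + 17) - 81)**2 = -864/(-2*(2/9 + 17) - 81)**2 = -864/(-2*155/9 - 81)**2 = -864/(-310/9 - 81)**2 = -864/((-1039/9)**2) = -864/1079521/81 = -864*81/1079521 = -69984/1079521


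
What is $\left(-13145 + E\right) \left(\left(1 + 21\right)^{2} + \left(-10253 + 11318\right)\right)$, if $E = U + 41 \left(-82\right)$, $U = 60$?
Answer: $-25476403$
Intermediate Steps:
$E = -3302$ ($E = 60 + 41 \left(-82\right) = 60 - 3362 = -3302$)
$\left(-13145 + E\right) \left(\left(1 + 21\right)^{2} + \left(-10253 + 11318\right)\right) = \left(-13145 - 3302\right) \left(\left(1 + 21\right)^{2} + \left(-10253 + 11318\right)\right) = - 16447 \left(22^{2} + 1065\right) = - 16447 \left(484 + 1065\right) = \left(-16447\right) 1549 = -25476403$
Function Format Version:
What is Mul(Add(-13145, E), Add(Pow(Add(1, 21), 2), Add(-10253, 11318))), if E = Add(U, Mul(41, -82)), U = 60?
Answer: -25476403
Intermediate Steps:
E = -3302 (E = Add(60, Mul(41, -82)) = Add(60, -3362) = -3302)
Mul(Add(-13145, E), Add(Pow(Add(1, 21), 2), Add(-10253, 11318))) = Mul(Add(-13145, -3302), Add(Pow(Add(1, 21), 2), Add(-10253, 11318))) = Mul(-16447, Add(Pow(22, 2), 1065)) = Mul(-16447, Add(484, 1065)) = Mul(-16447, 1549) = -25476403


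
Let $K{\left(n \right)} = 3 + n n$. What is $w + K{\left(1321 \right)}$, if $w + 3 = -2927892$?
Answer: $-1182851$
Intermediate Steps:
$w = -2927895$ ($w = -3 - 2927892 = -2927895$)
$K{\left(n \right)} = 3 + n^{2}$
$w + K{\left(1321 \right)} = -2927895 + \left(3 + 1321^{2}\right) = -2927895 + \left(3 + 1745041\right) = -2927895 + 1745044 = -1182851$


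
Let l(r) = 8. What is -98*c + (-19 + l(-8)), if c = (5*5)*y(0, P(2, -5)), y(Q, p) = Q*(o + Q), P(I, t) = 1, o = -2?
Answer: -11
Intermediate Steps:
y(Q, p) = Q*(-2 + Q)
c = 0 (c = (5*5)*(0*(-2 + 0)) = 25*(0*(-2)) = 25*0 = 0)
-98*c + (-19 + l(-8)) = -98*0 + (-19 + 8) = 0 - 11 = -11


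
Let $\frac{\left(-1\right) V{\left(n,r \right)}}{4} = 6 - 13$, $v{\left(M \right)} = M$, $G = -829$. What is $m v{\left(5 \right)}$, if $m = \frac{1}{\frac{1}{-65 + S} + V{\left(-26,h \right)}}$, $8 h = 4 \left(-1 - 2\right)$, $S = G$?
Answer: $\frac{4470}{25031} \approx 0.17858$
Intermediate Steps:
$S = -829$
$h = - \frac{3}{2}$ ($h = \frac{4 \left(-1 - 2\right)}{8} = \frac{4 \left(-3\right)}{8} = \frac{1}{8} \left(-12\right) = - \frac{3}{2} \approx -1.5$)
$V{\left(n,r \right)} = 28$ ($V{\left(n,r \right)} = - 4 \left(6 - 13\right) = \left(-4\right) \left(-7\right) = 28$)
$m = \frac{894}{25031}$ ($m = \frac{1}{\frac{1}{-65 - 829} + 28} = \frac{1}{\frac{1}{-894} + 28} = \frac{1}{- \frac{1}{894} + 28} = \frac{1}{\frac{25031}{894}} = \frac{894}{25031} \approx 0.035716$)
$m v{\left(5 \right)} = \frac{894}{25031} \cdot 5 = \frac{4470}{25031}$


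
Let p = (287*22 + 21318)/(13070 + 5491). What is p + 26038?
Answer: 483318950/18561 ≈ 26040.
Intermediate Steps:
p = 27632/18561 (p = (6314 + 21318)/18561 = 27632*(1/18561) = 27632/18561 ≈ 1.4887)
p + 26038 = 27632/18561 + 26038 = 483318950/18561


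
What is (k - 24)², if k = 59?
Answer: 1225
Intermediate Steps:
(k - 24)² = (59 - 24)² = 35² = 1225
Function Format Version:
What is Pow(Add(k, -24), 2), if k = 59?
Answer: 1225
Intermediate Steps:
Pow(Add(k, -24), 2) = Pow(Add(59, -24), 2) = Pow(35, 2) = 1225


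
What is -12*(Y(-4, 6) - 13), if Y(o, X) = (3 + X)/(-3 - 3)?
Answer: 174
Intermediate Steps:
Y(o, X) = -½ - X/6 (Y(o, X) = (3 + X)/(-6) = (3 + X)*(-⅙) = -½ - X/6)
-12*(Y(-4, 6) - 13) = -12*((-½ - ⅙*6) - 13) = -12*((-½ - 1) - 13) = -12*(-3/2 - 13) = -12*(-29/2) = 174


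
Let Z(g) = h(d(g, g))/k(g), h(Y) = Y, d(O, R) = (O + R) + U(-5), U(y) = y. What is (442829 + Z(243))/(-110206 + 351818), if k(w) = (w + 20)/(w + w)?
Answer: 116697793/63543956 ≈ 1.8365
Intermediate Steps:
k(w) = (20 + w)/(2*w) (k(w) = (20 + w)/((2*w)) = (20 + w)*(1/(2*w)) = (20 + w)/(2*w))
d(O, R) = -5 + O + R (d(O, R) = (O + R) - 5 = -5 + O + R)
Z(g) = 2*g*(-5 + 2*g)/(20 + g) (Z(g) = (-5 + g + g)/(((20 + g)/(2*g))) = (-5 + 2*g)*(2*g/(20 + g)) = 2*g*(-5 + 2*g)/(20 + g))
(442829 + Z(243))/(-110206 + 351818) = (442829 + 2*243*(-5 + 2*243)/(20 + 243))/(-110206 + 351818) = (442829 + 2*243*(-5 + 486)/263)/241612 = (442829 + 2*243*(1/263)*481)*(1/241612) = (442829 + 233766/263)*(1/241612) = (116697793/263)*(1/241612) = 116697793/63543956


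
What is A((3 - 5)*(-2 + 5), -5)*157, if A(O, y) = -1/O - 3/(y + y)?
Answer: 1099/15 ≈ 73.267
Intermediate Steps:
A(O, y) = -1/O - 3/(2*y) (A(O, y) = -1/O - 3*1/(2*y) = -1/O - 3/(2*y))
A((3 - 5)*(-2 + 5), -5)*157 = (-1/((3 - 5)*(-2 + 5)) - 3/2/(-5))*157 = (-1/((-2*3)) - 3/2*(-⅕))*157 = (-1/(-6) + 3/10)*157 = (-1*(-⅙) + 3/10)*157 = (⅙ + 3/10)*157 = (7/15)*157 = 1099/15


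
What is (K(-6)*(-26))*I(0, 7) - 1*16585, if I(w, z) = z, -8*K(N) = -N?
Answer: -32897/2 ≈ -16449.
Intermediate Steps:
K(N) = N/8 (K(N) = -(-1)*N/8 = N/8)
(K(-6)*(-26))*I(0, 7) - 1*16585 = (((⅛)*(-6))*(-26))*7 - 1*16585 = -¾*(-26)*7 - 16585 = (39/2)*7 - 16585 = 273/2 - 16585 = -32897/2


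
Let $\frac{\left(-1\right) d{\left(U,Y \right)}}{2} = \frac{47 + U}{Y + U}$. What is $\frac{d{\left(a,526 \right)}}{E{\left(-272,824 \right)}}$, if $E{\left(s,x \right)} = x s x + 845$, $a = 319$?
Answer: $\frac{244}{52018376605} \approx 4.6906 \cdot 10^{-9}$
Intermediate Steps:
$d{\left(U,Y \right)} = - \frac{2 \left(47 + U\right)}{U + Y}$ ($d{\left(U,Y \right)} = - 2 \frac{47 + U}{Y + U} = - 2 \frac{47 + U}{U + Y} = - \frac{2 \left(47 + U\right)}{U + Y}$)
$E{\left(s,x \right)} = 845 + s x^{2}$ ($E{\left(s,x \right)} = s x x + 845 = s x^{2} + 845 = 845 + s x^{2}$)
$\frac{d{\left(a,526 \right)}}{E{\left(-272,824 \right)}} = \frac{2 \frac{1}{319 + 526} \left(-47 - 319\right)}{845 - 272 \cdot 824^{2}} = \frac{2 \cdot \frac{1}{845} \left(-47 - 319\right)}{845 - 184681472} = \frac{2 \cdot \frac{1}{845} \left(-366\right)}{845 - 184681472} = - \frac{732}{845 \left(-184680627\right)} = \left(- \frac{732}{845}\right) \left(- \frac{1}{184680627}\right) = \frac{244}{52018376605}$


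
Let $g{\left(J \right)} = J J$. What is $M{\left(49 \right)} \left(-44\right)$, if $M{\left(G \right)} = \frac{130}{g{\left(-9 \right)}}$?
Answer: $- \frac{5720}{81} \approx -70.617$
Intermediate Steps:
$g{\left(J \right)} = J^{2}$
$M{\left(G \right)} = \frac{130}{81}$ ($M{\left(G \right)} = \frac{130}{\left(-9\right)^{2}} = \frac{130}{81}$)
$M{\left(49 \right)} \left(-44\right) = \frac{130}{81} \left(-44\right) = - \frac{5720}{81}$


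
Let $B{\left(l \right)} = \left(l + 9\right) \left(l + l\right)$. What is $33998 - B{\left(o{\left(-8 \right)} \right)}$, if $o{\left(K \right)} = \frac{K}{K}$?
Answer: $33978$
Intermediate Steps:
$o{\left(K \right)} = 1$
$B{\left(l \right)} = 2 l \left(9 + l\right)$ ($B{\left(l \right)} = \left(9 + l\right) 2 l = 2 l \left(9 + l\right)$)
$33998 - B{\left(o{\left(-8 \right)} \right)} = 33998 - 2 \cdot 1 \left(9 + 1\right) = 33998 - 2 \cdot 1 \cdot 10 = 33998 - 20 = 33978$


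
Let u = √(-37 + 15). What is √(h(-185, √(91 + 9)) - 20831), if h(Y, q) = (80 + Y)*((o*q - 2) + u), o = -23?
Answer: √(3529 - 105*I*√22) ≈ 59.549 - 4.1352*I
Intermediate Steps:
u = I*√22 (u = √(-22) = I*√22 ≈ 4.6904*I)
h(Y, q) = (80 + Y)*(-2 - 23*q + I*√22) (h(Y, q) = (80 + Y)*((-23*q - 2) + I*√22) = (80 + Y)*((-2 - 23*q) + I*√22) = (80 + Y)*(-2 - 23*q + I*√22))
√(h(-185, √(91 + 9)) - 20831) = √((-160 - 1840*√(91 + 9) - 2*(-185) - 23*(-185)*√(91 + 9) + 80*I*√22 + I*(-185)*√22) - 20831) = √((-160 - 1840*√100 + 370 - 23*(-185)*√100 + 80*I*√22 - 185*I*√22) - 20831) = √((-160 - 1840*10 + 370 - 23*(-185)*10 + 80*I*√22 - 185*I*√22) - 20831) = √((-160 - 18400 + 370 + 42550 + 80*I*√22 - 185*I*√22) - 20831) = √((24360 - 105*I*√22) - 20831) = √(3529 - 105*I*√22)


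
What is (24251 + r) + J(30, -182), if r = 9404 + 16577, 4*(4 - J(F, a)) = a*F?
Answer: 51601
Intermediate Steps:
J(F, a) = 4 - F*a/4 (J(F, a) = 4 - a*F/4 = 4 - F*a/4)
r = 25981
(24251 + r) + J(30, -182) = (24251 + 25981) + (4 - ¼*30*(-182)) = 50232 + (4 + 1365) = 50232 + 1369 = 51601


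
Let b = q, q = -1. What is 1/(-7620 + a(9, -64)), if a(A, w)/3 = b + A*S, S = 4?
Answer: -1/7515 ≈ -0.00013307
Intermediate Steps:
b = -1
a(A, w) = -3 + 12*A (a(A, w) = 3*(-1 + A*4) = 3*(-1 + 4*A) = -3 + 12*A)
1/(-7620 + a(9, -64)) = 1/(-7620 + (-3 + 12*9)) = 1/(-7620 + (-3 + 108)) = 1/(-7620 + 105) = 1/(-7515) = -1/7515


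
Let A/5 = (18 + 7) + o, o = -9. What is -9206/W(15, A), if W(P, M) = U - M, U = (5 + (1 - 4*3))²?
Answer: 4603/22 ≈ 209.23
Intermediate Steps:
U = 36 (U = (5 + (1 - 12))² = (5 - 11)² = (-6)² = 36)
A = 80 (A = 5*((18 + 7) - 9) = 5*(25 - 9) = 5*16 = 80)
W(P, M) = 36 - M
-9206/W(15, A) = -9206/(36 - 1*80) = -9206/(36 - 80) = -9206/(-44) = -9206*(-1/44) = 4603/22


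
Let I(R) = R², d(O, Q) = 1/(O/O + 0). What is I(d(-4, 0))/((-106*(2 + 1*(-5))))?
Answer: 1/318 ≈ 0.0031447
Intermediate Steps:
d(O, Q) = 1 (d(O, Q) = 1/(1 + 0) = 1/1 = 1)
I(d(-4, 0))/((-106*(2 + 1*(-5)))) = 1²/((-106*(2 + 1*(-5)))) = 1/(-106*(2 - 5)) = 1/(-106*(-3)) = 1/318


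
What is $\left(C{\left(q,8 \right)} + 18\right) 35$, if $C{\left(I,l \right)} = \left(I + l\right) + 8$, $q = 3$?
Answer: $1295$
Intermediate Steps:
$C{\left(I,l \right)} = 8 + I + l$
$\left(C{\left(q,8 \right)} + 18\right) 35 = \left(\left(8 + 3 + 8\right) + 18\right) 35 = \left(19 + 18\right) 35 = 37 \cdot 35 = 1295$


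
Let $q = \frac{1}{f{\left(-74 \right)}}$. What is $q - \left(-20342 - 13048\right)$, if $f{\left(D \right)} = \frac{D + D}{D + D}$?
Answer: $33391$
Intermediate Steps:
$f{\left(D \right)} = 1$ ($f{\left(D \right)} = \frac{2 D}{2 D} = 2 D \frac{1}{2 D} = 1$)
$q = 1$ ($q = 1^{-1} = 1$)
$q - \left(-20342 - 13048\right) = 1 - \left(-20342 - 13048\right) = 1 - -33390 = 1 + 33390 = 33391$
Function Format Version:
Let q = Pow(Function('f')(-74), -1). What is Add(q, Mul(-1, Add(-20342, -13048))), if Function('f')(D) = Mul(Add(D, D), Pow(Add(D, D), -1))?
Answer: 33391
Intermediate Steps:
Function('f')(D) = 1 (Function('f')(D) = Mul(Mul(2, D), Pow(Mul(2, D), -1)) = Mul(Mul(2, D), Mul(Rational(1, 2), Pow(D, -1))) = 1)
q = 1 (q = Pow(1, -1) = 1)
Add(q, Mul(-1, Add(-20342, -13048))) = Add(1, Mul(-1, Add(-20342, -13048))) = Add(1, Mul(-1, -33390)) = Add(1, 33390) = 33391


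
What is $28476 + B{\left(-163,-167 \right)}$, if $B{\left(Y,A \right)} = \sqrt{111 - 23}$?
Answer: $28476 + 2 \sqrt{22} \approx 28485.0$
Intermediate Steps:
$B{\left(Y,A \right)} = 2 \sqrt{22}$ ($B{\left(Y,A \right)} = \sqrt{88} = 2 \sqrt{22}$)
$28476 + B{\left(-163,-167 \right)} = 28476 + 2 \sqrt{22}$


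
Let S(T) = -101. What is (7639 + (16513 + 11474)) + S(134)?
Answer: 35525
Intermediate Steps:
(7639 + (16513 + 11474)) + S(134) = (7639 + (16513 + 11474)) - 101 = (7639 + 27987) - 101 = 35626 - 101 = 35525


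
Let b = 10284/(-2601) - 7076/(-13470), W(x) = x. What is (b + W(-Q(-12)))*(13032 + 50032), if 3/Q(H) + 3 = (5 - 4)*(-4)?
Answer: -2577703224664/13624905 ≈ -1.8919e+5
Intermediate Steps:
Q(H) = -3/7 (Q(H) = 3/(-3 + (5 - 4)*(-4)) = 3/(-3 + 1*(-4)) = 3/(-3 - 4) = 3/(-7) = 3*(-⅐) = -3/7)
b = -6673378/1946415 (b = 10284*(-1/2601) - 7076*(-1/13470) = -3428/867 + 3538/6735 = -6673378/1946415 ≈ -3.4285)
(b + W(-Q(-12)))*(13032 + 50032) = (-6673378/1946415 - 1*(-3/7))*(13032 + 50032) = (-6673378/1946415 + 3/7)*63064 = -40874401/13624905*63064 = -2577703224664/13624905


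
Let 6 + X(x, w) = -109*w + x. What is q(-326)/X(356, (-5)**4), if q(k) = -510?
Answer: 102/13555 ≈ 0.0075249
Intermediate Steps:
X(x, w) = -6 + x - 109*w (X(x, w) = -6 + (-109*w + x) = -6 + (x - 109*w) = -6 + x - 109*w)
q(-326)/X(356, (-5)**4) = -510/(-6 + 356 - 109*(-5)**4) = -510/(-6 + 356 - 109*625) = -510/(-6 + 356 - 68125) = -510/(-67775) = -510*(-1/67775) = 102/13555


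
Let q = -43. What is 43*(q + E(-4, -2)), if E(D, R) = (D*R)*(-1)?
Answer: -2193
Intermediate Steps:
E(D, R) = -D*R
43*(q + E(-4, -2)) = 43*(-43 - 1*(-4)*(-2)) = 43*(-43 - 8) = 43*(-51) = -2193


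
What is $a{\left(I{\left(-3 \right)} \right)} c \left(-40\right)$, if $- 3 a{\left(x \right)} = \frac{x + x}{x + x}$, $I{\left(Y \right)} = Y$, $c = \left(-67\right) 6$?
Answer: $-5360$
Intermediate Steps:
$c = -402$
$a{\left(x \right)} = - \frac{1}{3}$ ($a{\left(x \right)} = - \frac{\left(x + x\right) \frac{1}{x + x}}{3} = - \frac{2 x \frac{1}{2 x}}{3} = \left(- \frac{1}{3}\right) 1 = - \frac{1}{3}$)
$a{\left(I{\left(-3 \right)} \right)} c \left(-40\right) = \left(- \frac{1}{3}\right) \left(-402\right) \left(-40\right) = 134 \left(-40\right) = -5360$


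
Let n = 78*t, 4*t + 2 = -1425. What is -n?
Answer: 55653/2 ≈ 27827.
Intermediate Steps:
t = -1427/4 (t = -1/2 + (1/4)*(-1425) = -1/2 - 1425/4 = -1427/4 ≈ -356.75)
n = -55653/2 (n = 78*(-1427/4) = -55653/2 ≈ -27827.)
-n = -1*(-55653/2) = 55653/2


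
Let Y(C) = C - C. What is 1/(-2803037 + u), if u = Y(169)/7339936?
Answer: -1/2803037 ≈ -3.5676e-7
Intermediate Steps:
Y(C) = 0
u = 0 (u = 0/7339936 = 0*(1/7339936) = 0)
1/(-2803037 + u) = 1/(-2803037 + 0) = 1/(-2803037) = -1/2803037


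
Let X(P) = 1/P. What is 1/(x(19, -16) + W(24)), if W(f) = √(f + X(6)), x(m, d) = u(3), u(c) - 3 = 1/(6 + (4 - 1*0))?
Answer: -930/4367 + 50*√870/4367 ≈ 0.12475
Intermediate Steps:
u(c) = 31/10 (u(c) = 3 + 1/(6 + (4 - 1*0)) = 3 + 1/(6 + (4 + 0)) = 3 + 1/(6 + 4) = 3 + 1/10 = 3 + ⅒ = 31/10)
x(m, d) = 31/10
W(f) = √(⅙ + f) (W(f) = √(f + 1/6) = √(f + ⅙) = √(⅙ + f))
1/(x(19, -16) + W(24)) = 1/(31/10 + √(6 + 36*24)/6) = 1/(31/10 + √(6 + 864)/6) = 1/(31/10 + √870/6)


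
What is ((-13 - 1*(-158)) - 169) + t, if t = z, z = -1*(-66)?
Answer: 42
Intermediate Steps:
z = 66
t = 66
((-13 - 1*(-158)) - 169) + t = ((-13 - 1*(-158)) - 169) + 66 = ((-13 + 158) - 169) + 66 = (145 - 169) + 66 = -24 + 66 = 42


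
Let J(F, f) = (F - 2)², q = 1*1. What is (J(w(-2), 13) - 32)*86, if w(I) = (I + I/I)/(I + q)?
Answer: -2666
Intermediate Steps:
q = 1
w(I) = 1 (w(I) = (I + I/I)/(I + 1) = (I + 1)/(1 + I) = (1 + I)/(1 + I) = 1)
J(F, f) = (-2 + F)²
(J(w(-2), 13) - 32)*86 = ((-2 + 1)² - 32)*86 = ((-1)² - 32)*86 = (1 - 32)*86 = -31*86 = -2666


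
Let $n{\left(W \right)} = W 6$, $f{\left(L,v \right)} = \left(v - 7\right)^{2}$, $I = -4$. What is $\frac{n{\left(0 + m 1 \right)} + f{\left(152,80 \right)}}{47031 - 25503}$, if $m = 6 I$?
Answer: $\frac{5185}{21528} \approx 0.24085$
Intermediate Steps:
$f{\left(L,v \right)} = \left(-7 + v\right)^{2}$
$m = -24$ ($m = 6 \left(-4\right) = -24$)
$n{\left(W \right)} = 6 W$
$\frac{n{\left(0 + m 1 \right)} + f{\left(152,80 \right)}}{47031 - 25503} = \frac{6 \left(0 - 24\right) + \left(-7 + 80\right)^{2}}{47031 - 25503} = \frac{6 \left(0 - 24\right) + 73^{2}}{21528} = \left(6 \left(-24\right) + 5329\right) \frac{1}{21528} = \left(-144 + 5329\right) \frac{1}{21528} = 5185 \cdot \frac{1}{21528} = \frac{5185}{21528}$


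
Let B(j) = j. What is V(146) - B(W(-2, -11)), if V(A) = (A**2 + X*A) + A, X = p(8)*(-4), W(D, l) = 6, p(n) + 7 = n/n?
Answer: 24960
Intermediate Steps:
p(n) = -6 (p(n) = -7 + n/n = -7 + 1 = -6)
X = 24 (X = -6*(-4) = 24)
V(A) = A**2 + 25*A (V(A) = (A**2 + 24*A) + A = A**2 + 25*A)
V(146) - B(W(-2, -11)) = 146*(25 + 146) - 1*6 = 146*171 - 6 = 24966 - 6 = 24960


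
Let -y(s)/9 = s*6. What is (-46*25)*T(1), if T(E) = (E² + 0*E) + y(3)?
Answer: 185150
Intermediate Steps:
y(s) = -54*s (y(s) = -9*s*6 = -54*s)
T(E) = -162 + E² (T(E) = (E² + 0*E) - 54*3 = (E² + 0) - 162 = E² - 162 = -162 + E²)
(-46*25)*T(1) = (-46*25)*(-162 + 1²) = -1150*(-162 + 1) = -1150*(-161) = 185150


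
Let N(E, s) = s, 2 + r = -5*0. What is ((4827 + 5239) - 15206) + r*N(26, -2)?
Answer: -5136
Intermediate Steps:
r = -2 (r = -2 - 5*0 = -2 + 0 = -2)
((4827 + 5239) - 15206) + r*N(26, -2) = ((4827 + 5239) - 15206) - 2*(-2) = (10066 - 15206) + 4 = -5140 + 4 = -5136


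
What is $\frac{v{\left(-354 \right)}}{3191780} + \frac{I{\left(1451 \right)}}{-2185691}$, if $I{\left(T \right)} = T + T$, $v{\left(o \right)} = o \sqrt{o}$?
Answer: $- \frac{2902}{2185691} - \frac{177 i \sqrt{354}}{1595890} \approx -0.0013277 - 0.0020868 i$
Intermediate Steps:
$v{\left(o \right)} = o^{\frac{3}{2}}$
$I{\left(T \right)} = 2 T$
$\frac{v{\left(-354 \right)}}{3191780} + \frac{I{\left(1451 \right)}}{-2185691} = \frac{\left(-354\right)^{\frac{3}{2}}}{3191780} + \frac{2 \cdot 1451}{-2185691} = - 354 i \sqrt{354} \cdot \frac{1}{3191780} + 2902 \left(- \frac{1}{2185691}\right) = - \frac{177 i \sqrt{354}}{1595890} - \frac{2902}{2185691} = - \frac{2902}{2185691} - \frac{177 i \sqrt{354}}{1595890}$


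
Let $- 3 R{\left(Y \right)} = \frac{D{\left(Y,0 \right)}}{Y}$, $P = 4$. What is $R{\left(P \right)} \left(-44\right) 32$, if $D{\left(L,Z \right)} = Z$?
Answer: $0$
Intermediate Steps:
$R{\left(Y \right)} = 0$ ($R{\left(Y \right)} = - \frac{0 \frac{1}{Y}}{3} = \left(- \frac{1}{3}\right) 0 = 0$)
$R{\left(P \right)} \left(-44\right) 32 = 0 \left(-44\right) 32 = 0 \cdot 32 = 0$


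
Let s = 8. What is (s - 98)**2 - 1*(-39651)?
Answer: 47751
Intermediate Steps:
(s - 98)**2 - 1*(-39651) = (8 - 98)**2 - 1*(-39651) = (-90)**2 + 39651 = 8100 + 39651 = 47751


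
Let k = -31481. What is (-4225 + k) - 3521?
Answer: -39227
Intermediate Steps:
(-4225 + k) - 3521 = (-4225 - 31481) - 3521 = -35706 - 3521 = -39227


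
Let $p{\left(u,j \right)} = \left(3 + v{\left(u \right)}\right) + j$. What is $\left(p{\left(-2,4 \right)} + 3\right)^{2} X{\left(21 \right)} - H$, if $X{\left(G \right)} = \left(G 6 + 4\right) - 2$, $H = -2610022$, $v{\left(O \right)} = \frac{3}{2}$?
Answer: $2626950$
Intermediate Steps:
$v{\left(O \right)} = \frac{3}{2}$ ($v{\left(O \right)} = 3 \cdot \frac{1}{2} = \frac{3}{2}$)
$p{\left(u,j \right)} = \frac{9}{2} + j$ ($p{\left(u,j \right)} = \left(3 + \frac{3}{2}\right) + j = \frac{9}{2} + j$)
$X{\left(G \right)} = 2 + 6 G$ ($X{\left(G \right)} = \left(6 G + 4\right) - 2 = \left(4 + 6 G\right) - 2 = 2 + 6 G$)
$\left(p{\left(-2,4 \right)} + 3\right)^{2} X{\left(21 \right)} - H = \left(\left(\frac{9}{2} + 4\right) + 3\right)^{2} \left(2 + 6 \cdot 21\right) - -2610022 = \left(\frac{17}{2} + 3\right)^{2} \left(2 + 126\right) + 2610022 = \left(\frac{23}{2}\right)^{2} \cdot 128 + 2610022 = \frac{529}{4} \cdot 128 + 2610022 = 16928 + 2610022 = 2626950$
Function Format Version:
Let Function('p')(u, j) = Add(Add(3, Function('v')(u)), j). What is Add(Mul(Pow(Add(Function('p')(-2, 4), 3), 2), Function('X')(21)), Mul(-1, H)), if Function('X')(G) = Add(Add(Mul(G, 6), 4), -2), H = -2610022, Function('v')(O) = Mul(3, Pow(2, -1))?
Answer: 2626950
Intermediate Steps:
Function('v')(O) = Rational(3, 2) (Function('v')(O) = Mul(3, Rational(1, 2)) = Rational(3, 2))
Function('p')(u, j) = Add(Rational(9, 2), j) (Function('p')(u, j) = Add(Add(3, Rational(3, 2)), j) = Add(Rational(9, 2), j))
Function('X')(G) = Add(2, Mul(6, G)) (Function('X')(G) = Add(Add(Mul(6, G), 4), -2) = Add(Add(4, Mul(6, G)), -2) = Add(2, Mul(6, G)))
Add(Mul(Pow(Add(Function('p')(-2, 4), 3), 2), Function('X')(21)), Mul(-1, H)) = Add(Mul(Pow(Add(Add(Rational(9, 2), 4), 3), 2), Add(2, Mul(6, 21))), Mul(-1, -2610022)) = Add(Mul(Pow(Add(Rational(17, 2), 3), 2), Add(2, 126)), 2610022) = Add(Mul(Pow(Rational(23, 2), 2), 128), 2610022) = Add(Mul(Rational(529, 4), 128), 2610022) = Add(16928, 2610022) = 2626950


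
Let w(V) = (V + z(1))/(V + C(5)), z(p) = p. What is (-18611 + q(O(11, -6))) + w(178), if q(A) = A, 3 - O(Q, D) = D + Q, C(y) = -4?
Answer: -3238483/174 ≈ -18612.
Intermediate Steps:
O(Q, D) = 3 - D - Q (O(Q, D) = 3 - (D + Q) = 3 + (-D - Q) = 3 - D - Q)
w(V) = (1 + V)/(-4 + V) (w(V) = (V + 1)/(V - 4) = (1 + V)/(-4 + V))
(-18611 + q(O(11, -6))) + w(178) = (-18611 + (3 - 1*(-6) - 1*11)) + (1 + 178)/(-4 + 178) = (-18611 + (3 + 6 - 11)) + 179/174 = (-18611 - 2) + (1/174)*179 = -18613 + 179/174 = -3238483/174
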